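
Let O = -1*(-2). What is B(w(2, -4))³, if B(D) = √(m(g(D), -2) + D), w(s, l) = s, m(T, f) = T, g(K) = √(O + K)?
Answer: 8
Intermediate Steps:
O = 2
g(K) = √(2 + K)
B(D) = √(D + √(2 + D)) (B(D) = √(√(2 + D) + D) = √(D + √(2 + D)))
B(w(2, -4))³ = (√(2 + √(2 + 2)))³ = (√(2 + √4))³ = (√(2 + 2))³ = (√4)³ = 2³ = 8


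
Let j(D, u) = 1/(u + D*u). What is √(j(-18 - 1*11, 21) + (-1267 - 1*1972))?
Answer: I*√5713599/42 ≈ 56.912*I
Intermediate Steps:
√(j(-18 - 1*11, 21) + (-1267 - 1*1972)) = √(1/(21*(1 + (-18 - 1*11))) + (-1267 - 1*1972)) = √(1/(21*(1 + (-18 - 11))) + (-1267 - 1972)) = √(1/(21*(1 - 29)) - 3239) = √((1/21)/(-28) - 3239) = √((1/21)*(-1/28) - 3239) = √(-1/588 - 3239) = √(-1904533/588) = I*√5713599/42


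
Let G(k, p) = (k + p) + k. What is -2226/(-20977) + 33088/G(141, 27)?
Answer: 694774810/6481893 ≈ 107.19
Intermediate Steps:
G(k, p) = p + 2*k
-2226/(-20977) + 33088/G(141, 27) = -2226/(-20977) + 33088/(27 + 2*141) = -2226*(-1/20977) + 33088/(27 + 282) = 2226/20977 + 33088/309 = 694774810/6481893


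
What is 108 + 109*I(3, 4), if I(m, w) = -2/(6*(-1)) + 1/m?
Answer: 542/3 ≈ 180.67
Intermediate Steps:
I(m, w) = 1/3 + 1/m (I(m, w) = -2/(-6) + 1/m = -2*(-1/6) + 1/m = 1/3 + 1/m)
108 + 109*I(3, 4) = 108 + 109*((1/3)*(3 + 3)/3) = 108 + 109*((1/3)*(1/3)*6) = 108 + 109*(2/3) = 108 + 218/3 = 542/3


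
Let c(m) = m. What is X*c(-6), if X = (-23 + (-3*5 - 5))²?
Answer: -11094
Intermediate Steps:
X = 1849 (X = (-23 + (-15 - 5))² = (-23 - 20)² = (-43)² = 1849)
X*c(-6) = 1849*(-6) = -11094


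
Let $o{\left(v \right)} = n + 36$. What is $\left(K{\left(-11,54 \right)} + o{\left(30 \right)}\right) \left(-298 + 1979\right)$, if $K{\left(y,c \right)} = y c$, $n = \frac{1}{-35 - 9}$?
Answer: $- \frac{41273593}{44} \approx -9.3804 \cdot 10^{5}$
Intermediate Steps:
$n = - \frac{1}{44}$ ($n = \frac{1}{-44} = - \frac{1}{44} \approx -0.022727$)
$K{\left(y,c \right)} = c y$
$o{\left(v \right)} = \frac{1583}{44}$ ($o{\left(v \right)} = - \frac{1}{44} + 36 = \frac{1583}{44}$)
$\left(K{\left(-11,54 \right)} + o{\left(30 \right)}\right) \left(-298 + 1979\right) = \left(54 \left(-11\right) + \frac{1583}{44}\right) \left(-298 + 1979\right) = \left(-594 + \frac{1583}{44}\right) 1681 = \left(- \frac{24553}{44}\right) 1681 = - \frac{41273593}{44}$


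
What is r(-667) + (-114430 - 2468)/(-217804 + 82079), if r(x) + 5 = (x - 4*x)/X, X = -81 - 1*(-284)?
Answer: 5432936/950075 ≈ 5.7184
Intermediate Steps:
X = 203 (X = -81 + 284 = 203)
r(x) = -5 - 3*x/203 (r(x) = -5 + (x - 4*x)/203 = -5 - 3*x*(1/203) = -5 - 3*x/203)
r(-667) + (-114430 - 2468)/(-217804 + 82079) = (-5 - 3/203*(-667)) + (-114430 - 2468)/(-217804 + 82079) = (-5 + 69/7) - 116898/(-135725) = 34/7 - 116898*(-1/135725) = 34/7 + 116898/135725 = 5432936/950075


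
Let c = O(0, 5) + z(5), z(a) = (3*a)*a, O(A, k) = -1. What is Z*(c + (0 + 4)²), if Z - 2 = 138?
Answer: 12600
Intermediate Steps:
Z = 140 (Z = 2 + 138 = 140)
z(a) = 3*a²
c = 74 (c = -1 + 3*5² = -1 + 3*25 = -1 + 75 = 74)
Z*(c + (0 + 4)²) = 140*(74 + (0 + 4)²) = 140*(74 + 4²) = 140*(74 + 16) = 140*90 = 12600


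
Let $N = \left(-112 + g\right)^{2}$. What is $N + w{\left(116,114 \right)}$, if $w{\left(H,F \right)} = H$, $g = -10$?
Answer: $15000$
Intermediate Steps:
$N = 14884$ ($N = \left(-112 - 10\right)^{2} = \left(-122\right)^{2} = 14884$)
$N + w{\left(116,114 \right)} = 14884 + 116 = 15000$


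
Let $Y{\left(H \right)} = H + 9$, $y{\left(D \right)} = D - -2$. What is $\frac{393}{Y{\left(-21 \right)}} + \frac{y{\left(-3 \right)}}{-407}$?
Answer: $- \frac{53313}{1628} \approx -32.748$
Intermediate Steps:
$y{\left(D \right)} = 2 + D$ ($y{\left(D \right)} = D + 2 = 2 + D$)
$Y{\left(H \right)} = 9 + H$
$\frac{393}{Y{\left(-21 \right)}} + \frac{y{\left(-3 \right)}}{-407} = \frac{393}{9 - 21} + \frac{2 - 3}{-407} = \frac{393}{-12} - - \frac{1}{407} = 393 \left(- \frac{1}{12}\right) + \frac{1}{407} = - \frac{131}{4} + \frac{1}{407} = - \frac{53313}{1628}$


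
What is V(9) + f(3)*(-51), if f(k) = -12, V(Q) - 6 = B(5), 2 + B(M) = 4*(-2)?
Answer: 608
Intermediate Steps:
B(M) = -10 (B(M) = -2 + 4*(-2) = -2 - 8 = -10)
V(Q) = -4 (V(Q) = 6 - 10 = -4)
V(9) + f(3)*(-51) = -4 - 12*(-51) = -4 + 612 = 608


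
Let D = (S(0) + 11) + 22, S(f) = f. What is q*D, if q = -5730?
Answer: -189090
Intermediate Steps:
D = 33 (D = (0 + 11) + 22 = 11 + 22 = 33)
q*D = -5730*33 = -189090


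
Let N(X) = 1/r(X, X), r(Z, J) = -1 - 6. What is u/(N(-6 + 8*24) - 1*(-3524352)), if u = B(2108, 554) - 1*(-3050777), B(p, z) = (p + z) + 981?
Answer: 21380940/24670463 ≈ 0.86666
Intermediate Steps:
r(Z, J) = -7
B(p, z) = 981 + p + z
N(X) = -⅐ (N(X) = 1/(-7) = -⅐)
u = 3054420 (u = (981 + 2108 + 554) - 1*(-3050777) = 3643 + 3050777 = 3054420)
u/(N(-6 + 8*24) - 1*(-3524352)) = 3054420/(-⅐ - 1*(-3524352)) = 3054420/(-⅐ + 3524352) = 3054420/(24670463/7) = 3054420*(7/24670463) = 21380940/24670463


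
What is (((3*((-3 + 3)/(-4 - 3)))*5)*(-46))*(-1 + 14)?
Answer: 0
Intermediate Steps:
(((3*((-3 + 3)/(-4 - 3)))*5)*(-46))*(-1 + 14) = (((3*(0/(-7)))*5)*(-46))*13 = (((3*(0*(-⅐)))*5)*(-46))*13 = (((3*0)*5)*(-46))*13 = ((0*5)*(-46))*13 = (0*(-46))*13 = 0*13 = 0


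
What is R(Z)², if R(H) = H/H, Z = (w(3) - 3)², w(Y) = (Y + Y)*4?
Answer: 1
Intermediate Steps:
w(Y) = 8*Y (w(Y) = (2*Y)*4 = 8*Y)
Z = 441 (Z = (8*3 - 3)² = (24 - 3)² = 21² = 441)
R(H) = 1
R(Z)² = 1² = 1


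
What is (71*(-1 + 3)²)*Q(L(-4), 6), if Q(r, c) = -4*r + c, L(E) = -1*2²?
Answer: 6248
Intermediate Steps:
L(E) = -4 (L(E) = -1*4 = -4)
Q(r, c) = c - 4*r
(71*(-1 + 3)²)*Q(L(-4), 6) = (71*(-1 + 3)²)*(6 - 4*(-4)) = (71*2²)*(6 + 16) = (71*4)*22 = 284*22 = 6248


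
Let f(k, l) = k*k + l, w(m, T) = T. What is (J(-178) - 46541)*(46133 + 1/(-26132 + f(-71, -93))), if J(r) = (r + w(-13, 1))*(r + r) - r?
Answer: 16270759210679/21184 ≈ 7.6807e+8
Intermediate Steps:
f(k, l) = l + k² (f(k, l) = k² + l = l + k²)
J(r) = -r + 2*r*(1 + r) (J(r) = (r + 1)*(r + r) - r = (1 + r)*(2*r) - r = 2*r*(1 + r) - r = -r + 2*r*(1 + r))
(J(-178) - 46541)*(46133 + 1/(-26132 + f(-71, -93))) = (-178*(1 + 2*(-178)) - 46541)*(46133 + 1/(-26132 + (-93 + (-71)²))) = (-178*(1 - 356) - 46541)*(46133 + 1/(-26132 + (-93 + 5041))) = (-178*(-355) - 46541)*(46133 + 1/(-26132 + 4948)) = (63190 - 46541)*(46133 + 1/(-21184)) = 16649*(46133 - 1/21184) = 16649*(977281471/21184) = 16270759210679/21184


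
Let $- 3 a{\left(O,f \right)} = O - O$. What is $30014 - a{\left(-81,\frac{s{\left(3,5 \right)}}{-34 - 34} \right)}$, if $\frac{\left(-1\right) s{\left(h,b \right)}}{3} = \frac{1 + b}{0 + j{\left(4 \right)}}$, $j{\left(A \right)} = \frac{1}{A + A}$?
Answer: $30014$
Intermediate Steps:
$j{\left(A \right)} = \frac{1}{2 A}$
$s{\left(h,b \right)} = -24 - 24 b$ ($s{\left(h,b \right)} = - 3 \frac{1 + b}{0 + \frac{1}{2 \cdot 4}} = - 3 \frac{1 + b}{0 + \frac{1}{2} \cdot \frac{1}{4}} = - 3 \frac{1 + b}{0 + \frac{1}{8}} = - 3 \left(1 + b\right) \frac{1}{\frac{1}{8}} = - 3 \left(1 + b\right) 8 = - 3 \left(8 + 8 b\right) = -24 - 24 b$)
$a{\left(O,f \right)} = 0$ ($a{\left(O,f \right)} = - \frac{O - O}{3} = \left(- \frac{1}{3}\right) 0 = 0$)
$30014 - a{\left(-81,\frac{s{\left(3,5 \right)}}{-34 - 34} \right)} = 30014 - 0 = 30014 + 0 = 30014$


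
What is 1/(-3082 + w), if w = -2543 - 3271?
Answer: -1/8896 ≈ -0.00011241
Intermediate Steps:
w = -5814
1/(-3082 + w) = 1/(-3082 - 5814) = 1/(-8896) = -1/8896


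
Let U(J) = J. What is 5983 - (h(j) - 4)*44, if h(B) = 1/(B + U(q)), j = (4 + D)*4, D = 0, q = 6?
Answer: 6157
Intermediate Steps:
j = 16 (j = (4 + 0)*4 = 4*4 = 16)
h(B) = 1/(6 + B) (h(B) = 1/(B + 6) = 1/(6 + B))
5983 - (h(j) - 4)*44 = 5983 - (1/(6 + 16) - 4)*44 = 5983 - (1/22 - 4)*44 = 5983 - (-87)*44/22 = 5983 - 1*(-174) = 5983 + 174 = 6157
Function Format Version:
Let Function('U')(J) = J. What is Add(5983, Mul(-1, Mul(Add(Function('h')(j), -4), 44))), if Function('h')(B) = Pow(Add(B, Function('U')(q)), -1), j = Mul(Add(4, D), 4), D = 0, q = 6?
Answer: 6157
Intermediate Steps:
j = 16 (j = Mul(Add(4, 0), 4) = Mul(4, 4) = 16)
Function('h')(B) = Pow(Add(6, B), -1) (Function('h')(B) = Pow(Add(B, 6), -1) = Pow(Add(6, B), -1))
Add(5983, Mul(-1, Mul(Add(Function('h')(j), -4), 44))) = Add(5983, Mul(-1, Mul(Add(Pow(Add(6, 16), -1), -4), 44))) = Add(5983, Mul(-1, Mul(Add(Pow(22, -1), -4), 44))) = Add(5983, Mul(-1, Mul(Add(Rational(1, 22), -4), 44))) = Add(5983, Mul(-1, Mul(Rational(-87, 22), 44))) = Add(5983, Mul(-1, -174)) = Add(5983, 174) = 6157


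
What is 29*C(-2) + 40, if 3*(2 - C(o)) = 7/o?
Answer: 791/6 ≈ 131.83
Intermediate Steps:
C(o) = 2 - 7/(3*o)
29*C(-2) + 40 = 29*(2 - 7/3/(-2)) + 40 = 29*(2 - 7/3*(-1/2)) + 40 = 29*(2 + 7/6) + 40 = 29*(19/6) + 40 = 551/6 + 40 = 791/6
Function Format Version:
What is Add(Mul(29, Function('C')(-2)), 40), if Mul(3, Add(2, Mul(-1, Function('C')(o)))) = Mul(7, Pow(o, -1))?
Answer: Rational(791, 6) ≈ 131.83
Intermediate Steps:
Function('C')(o) = Add(2, Mul(Rational(-7, 3), Pow(o, -1))) (Function('C')(o) = Add(2, Mul(Rational(-1, 3), Mul(7, Pow(o, -1)))) = Add(2, Mul(Rational(-7, 3), Pow(o, -1))))
Add(Mul(29, Function('C')(-2)), 40) = Add(Mul(29, Add(2, Mul(Rational(-7, 3), Pow(-2, -1)))), 40) = Add(Mul(29, Add(2, Mul(Rational(-7, 3), Rational(-1, 2)))), 40) = Add(Mul(29, Add(2, Rational(7, 6))), 40) = Add(Mul(29, Rational(19, 6)), 40) = Add(Rational(551, 6), 40) = Rational(791, 6)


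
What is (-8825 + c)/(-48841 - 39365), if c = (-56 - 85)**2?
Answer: -5528/44103 ≈ -0.12534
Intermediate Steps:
c = 19881 (c = (-141)**2 = 19881)
(-8825 + c)/(-48841 - 39365) = (-8825 + 19881)/(-48841 - 39365) = 11056/(-88206) = 11056*(-1/88206) = -5528/44103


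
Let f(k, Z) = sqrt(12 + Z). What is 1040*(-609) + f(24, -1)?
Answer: -633360 + sqrt(11) ≈ -6.3336e+5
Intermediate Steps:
1040*(-609) + f(24, -1) = 1040*(-609) + sqrt(12 - 1) = -633360 + sqrt(11)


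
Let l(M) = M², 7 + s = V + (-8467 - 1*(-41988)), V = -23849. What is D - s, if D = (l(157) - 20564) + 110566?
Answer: 104986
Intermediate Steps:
s = 9665 (s = -7 + (-23849 + (-8467 - 1*(-41988))) = -7 + (-23849 + (-8467 + 41988)) = -7 + (-23849 + 33521) = -7 + 9672 = 9665)
D = 114651 (D = (157² - 20564) + 110566 = (24649 - 20564) + 110566 = 4085 + 110566 = 114651)
D - s = 114651 - 1*9665 = 114651 - 9665 = 104986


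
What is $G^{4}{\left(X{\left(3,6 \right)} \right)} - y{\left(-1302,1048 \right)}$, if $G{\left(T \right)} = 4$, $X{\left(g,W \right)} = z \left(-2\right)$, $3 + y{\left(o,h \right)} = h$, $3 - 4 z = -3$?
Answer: $-789$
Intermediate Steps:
$z = \frac{3}{2}$ ($z = \frac{3}{4} - - \frac{3}{4} = \frac{3}{4} + \frac{3}{4} = \frac{3}{2} \approx 1.5$)
$y{\left(o,h \right)} = -3 + h$
$X{\left(g,W \right)} = -3$ ($X{\left(g,W \right)} = \frac{3}{2} \left(-2\right) = -3$)
$G^{4}{\left(X{\left(3,6 \right)} \right)} - y{\left(-1302,1048 \right)} = 4^{4} - \left(-3 + 1048\right) = 256 - 1045 = -789$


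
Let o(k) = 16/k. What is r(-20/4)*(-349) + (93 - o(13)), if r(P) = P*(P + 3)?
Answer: -44177/13 ≈ -3398.2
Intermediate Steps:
r(P) = P*(3 + P)
r(-20/4)*(-349) + (93 - o(13)) = ((-20/4)*(3 - 20/4))*(-349) + (93 - 16/13) = ((-20*1/4)*(3 - 20*1/4))*(-349) + (93 - 16/13) = -5*(3 - 5)*(-349) + (93 - 1*16/13) = -5*(-2)*(-349) + (93 - 16/13) = 10*(-349) + 1193/13 = -3490 + 1193/13 = -44177/13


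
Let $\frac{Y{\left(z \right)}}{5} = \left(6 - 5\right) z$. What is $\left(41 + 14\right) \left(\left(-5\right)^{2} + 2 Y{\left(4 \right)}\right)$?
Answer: $3575$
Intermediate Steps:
$Y{\left(z \right)} = 5 z$ ($Y{\left(z \right)} = 5 \left(6 - 5\right) z = 5 \cdot 1 z = 5 z$)
$\left(41 + 14\right) \left(\left(-5\right)^{2} + 2 Y{\left(4 \right)}\right) = \left(41 + 14\right) \left(\left(-5\right)^{2} + 2 \cdot 5 \cdot 4\right) = 55 \left(25 + 2 \cdot 20\right) = 55 \left(25 + 40\right) = 55 \cdot 65 = 3575$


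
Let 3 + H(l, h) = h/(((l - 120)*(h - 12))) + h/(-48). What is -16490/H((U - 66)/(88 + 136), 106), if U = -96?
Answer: 83833445040/26526113 ≈ 3160.4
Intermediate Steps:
H(l, h) = -3 - h/48 + h/((-120 + l)*(-12 + h)) (H(l, h) = -3 + (h/(((l - 120)*(h - 12))) + h/(-48)) = -3 + (h/(((-120 + l)*(-12 + h))) + h*(-1/48)) = -3 + (h*(1/((-120 + l)*(-12 + h))) - h/48) = -3 + (h/((-120 + l)*(-12 + h)) - h/48) = -3 + (-h/48 + h/((-120 + l)*(-12 + h))) = -3 - h/48 + h/((-120 + l)*(-12 + h)))
-16490/H((U - 66)/(88 + 136), 106) = -16490*48*(1440 - 120*106 - 12*(-96 - 66)/(88 + 136) + 106*((-96 - 66)/(88 + 136)))/(-207360 + 120*106² + 1728*((-96 - 66)/(88 + 136)) + 15888*106 - 1*(-96 - 66)/(88 + 136)*106² - 132*106*(-96 - 66)/(88 + 136)) = -16490*48*(1440 - 12720 - (-1944)/224 + 106*(-162/224))/(-207360 + 120*11236 + 1728*(-162/224) + 1684128 - 1*(-162/224)*11236 - 132*106*(-162/224)) = -16490*48*(1440 - 12720 - (-1944)/224 + 106*(-162*1/224))/(-207360 + 1348320 + 1728*(-162*1/224) + 1684128 - 1*(-162*1/224)*11236 - 132*106*(-162*1/224)) = -16490*48*(1440 - 12720 - 12*(-81/112) + 106*(-81/112))/(-207360 + 1348320 + 1728*(-81/112) + 1684128 - 1*(-81/112)*11236 - 132*106*(-81/112)) = -16490*48*(1440 - 12720 + 243/28 - 4293/56)/(-207360 + 1348320 - 8748/7 + 1684128 + 227529/28 + 141669/14) = -16490/((1/48)*(79578339/28)/(-635487/56)) = -16490/((1/48)*(-56/635487)*(79578339/28)) = -16490/(-26526113/5083896) = -16490*(-5083896/26526113) = 83833445040/26526113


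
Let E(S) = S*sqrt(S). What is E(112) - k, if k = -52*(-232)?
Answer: -12064 + 448*sqrt(7) ≈ -10879.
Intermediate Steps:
k = 12064
E(S) = S**(3/2)
E(112) - k = 112**(3/2) - 1*12064 = 448*sqrt(7) - 12064 = -12064 + 448*sqrt(7)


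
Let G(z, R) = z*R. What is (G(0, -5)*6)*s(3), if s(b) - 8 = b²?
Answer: 0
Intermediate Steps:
G(z, R) = R*z
s(b) = 8 + b²
(G(0, -5)*6)*s(3) = (-5*0*6)*(8 + 3²) = (0*6)*(8 + 9) = 0*17 = 0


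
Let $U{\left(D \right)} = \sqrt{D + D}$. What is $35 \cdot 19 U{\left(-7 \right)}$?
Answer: $665 i \sqrt{14} \approx 2488.2 i$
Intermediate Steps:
$U{\left(D \right)} = \sqrt{2} \sqrt{D}$ ($U{\left(D \right)} = \sqrt{2 D} = \sqrt{2} \sqrt{D}$)
$35 \cdot 19 U{\left(-7 \right)} = 35 \cdot 19 \sqrt{2} \sqrt{-7} = 665 \sqrt{2} i \sqrt{7} = 665 i \sqrt{14}$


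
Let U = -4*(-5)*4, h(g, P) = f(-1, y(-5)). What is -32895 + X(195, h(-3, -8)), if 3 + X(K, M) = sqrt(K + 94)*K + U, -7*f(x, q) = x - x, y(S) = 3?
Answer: -29503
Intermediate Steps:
f(x, q) = 0 (f(x, q) = -(x - x)/7 = -1/7*0 = 0)
h(g, P) = 0
U = 80 (U = 20*4 = 80)
X(K, M) = 77 + K*sqrt(94 + K) (X(K, M) = -3 + (sqrt(K + 94)*K + 80) = -3 + (sqrt(94 + K)*K + 80) = -3 + (K*sqrt(94 + K) + 80) = -3 + (80 + K*sqrt(94 + K)) = 77 + K*sqrt(94 + K))
-32895 + X(195, h(-3, -8)) = -32895 + (77 + 195*sqrt(94 + 195)) = -32895 + (77 + 195*sqrt(289)) = -32895 + (77 + 195*17) = -32895 + (77 + 3315) = -32895 + 3392 = -29503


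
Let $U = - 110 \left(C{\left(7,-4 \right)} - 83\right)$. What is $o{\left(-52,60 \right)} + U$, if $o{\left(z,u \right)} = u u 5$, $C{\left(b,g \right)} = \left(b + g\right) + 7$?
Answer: $26030$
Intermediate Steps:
$C{\left(b,g \right)} = 7 + b + g$
$o{\left(z,u \right)} = 5 u^{2}$ ($o{\left(z,u \right)} = u^{2} \cdot 5 = 5 u^{2}$)
$U = 8030$ ($U = - 110 \left(\left(7 + 7 - 4\right) - 83\right) = - 110 \left(10 - 83\right) = \left(-110\right) \left(-73\right) = 8030$)
$o{\left(-52,60 \right)} + U = 5 \cdot 60^{2} + 8030 = 5 \cdot 3600 + 8030 = 18000 + 8030 = 26030$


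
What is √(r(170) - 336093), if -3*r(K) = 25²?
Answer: 2*I*√756678/3 ≈ 579.92*I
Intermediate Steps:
r(K) = -625/3 (r(K) = -⅓*25² = -⅓*625 = -625/3)
√(r(170) - 336093) = √(-625/3 - 336093) = √(-1008904/3) = 2*I*√756678/3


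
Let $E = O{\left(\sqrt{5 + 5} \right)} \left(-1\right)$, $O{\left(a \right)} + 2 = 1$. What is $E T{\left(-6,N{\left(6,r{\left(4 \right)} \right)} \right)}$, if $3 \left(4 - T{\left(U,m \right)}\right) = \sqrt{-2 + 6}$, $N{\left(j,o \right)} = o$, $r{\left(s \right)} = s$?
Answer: $\frac{10}{3} \approx 3.3333$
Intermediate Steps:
$O{\left(a \right)} = -1$ ($O{\left(a \right)} = -2 + 1 = -1$)
$T{\left(U,m \right)} = \frac{10}{3}$ ($T{\left(U,m \right)} = 4 - \frac{\sqrt{-2 + 6}}{3} = 4 - \frac{\sqrt{4}}{3} = 4 - \frac{2}{3} = \frac{10}{3}$)
$E = 1$ ($E = \left(-1\right) \left(-1\right) = 1$)
$E T{\left(-6,N{\left(6,r{\left(4 \right)} \right)} \right)} = 1 \cdot \frac{10}{3} = \frac{10}{3}$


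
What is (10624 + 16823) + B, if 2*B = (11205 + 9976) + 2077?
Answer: 39076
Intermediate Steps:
B = 11629 (B = ((11205 + 9976) + 2077)/2 = (21181 + 2077)/2 = (1/2)*23258 = 11629)
(10624 + 16823) + B = (10624 + 16823) + 11629 = 27447 + 11629 = 39076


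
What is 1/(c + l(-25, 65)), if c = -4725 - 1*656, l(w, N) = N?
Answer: -1/5316 ≈ -0.00018811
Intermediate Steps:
c = -5381 (c = -4725 - 656 = -5381)
1/(c + l(-25, 65)) = 1/(-5381 + 65) = 1/(-5316) = -1/5316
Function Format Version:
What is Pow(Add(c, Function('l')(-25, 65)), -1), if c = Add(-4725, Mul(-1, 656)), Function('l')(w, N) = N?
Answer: Rational(-1, 5316) ≈ -0.00018811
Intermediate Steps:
c = -5381 (c = Add(-4725, -656) = -5381)
Pow(Add(c, Function('l')(-25, 65)), -1) = Pow(Add(-5381, 65), -1) = Pow(-5316, -1) = Rational(-1, 5316)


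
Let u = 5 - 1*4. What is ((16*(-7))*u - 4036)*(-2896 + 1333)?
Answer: 6483324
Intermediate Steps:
u = 1 (u = 5 - 4 = 1)
((16*(-7))*u - 4036)*(-2896 + 1333) = ((16*(-7))*1 - 4036)*(-2896 + 1333) = (-112*1 - 4036)*(-1563) = (-112 - 4036)*(-1563) = -4148*(-1563) = 6483324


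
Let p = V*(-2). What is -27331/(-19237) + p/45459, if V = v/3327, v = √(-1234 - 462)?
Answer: 27331/19237 - 8*I*√106/151242093 ≈ 1.4208 - 5.4459e-7*I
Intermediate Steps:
v = 4*I*√106 (v = √(-1696) = 4*I*√106 ≈ 41.182*I)
V = 4*I*√106/3327 (V = (4*I*√106)/3327 = (4*I*√106)*(1/3327) = 4*I*√106/3327 ≈ 0.012378*I)
p = -8*I*√106/3327 (p = (4*I*√106/3327)*(-2) = -8*I*√106/3327 ≈ -0.024757*I)
-27331/(-19237) + p/45459 = -27331/(-19237) - 8*I*√106/3327/45459 = -27331*(-1/19237) - 8*I*√106/3327*(1/45459) = 27331/19237 - 8*I*√106/151242093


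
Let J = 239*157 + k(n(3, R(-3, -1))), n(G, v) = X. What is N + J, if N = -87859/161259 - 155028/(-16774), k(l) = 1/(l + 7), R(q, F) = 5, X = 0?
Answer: 50761034427871/1352479233 ≈ 37532.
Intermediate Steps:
n(G, v) = 0
k(l) = 1/(7 + l)
J = 262662/7 (J = 239*157 + 1/(7 + 0) = 37523 + 1/7 = 37523 + ⅐ = 262662/7 ≈ 37523.)
N = 11762956693/1352479233 (N = -87859*1/161259 - 155028*(-1/16774) = -87859/161259 + 77514/8387 = 11762956693/1352479233 ≈ 8.6973)
N + J = 11762956693/1352479233 + 262662/7 = 50761034427871/1352479233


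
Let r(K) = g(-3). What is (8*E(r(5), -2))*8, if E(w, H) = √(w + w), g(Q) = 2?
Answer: 128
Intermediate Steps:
r(K) = 2
E(w, H) = √2*√w (E(w, H) = √(2*w) = √2*√w)
(8*E(r(5), -2))*8 = (8*(√2*√2))*8 = (8*2)*8 = 16*8 = 128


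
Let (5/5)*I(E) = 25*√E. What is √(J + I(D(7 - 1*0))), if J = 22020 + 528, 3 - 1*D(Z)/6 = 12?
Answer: √(22548 + 75*I*√6) ≈ 150.16 + 0.6117*I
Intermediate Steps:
D(Z) = -54 (D(Z) = 18 - 6*12 = 18 - 72 = -54)
I(E) = 25*√E
J = 22548
√(J + I(D(7 - 1*0))) = √(22548 + 25*√(-54)) = √(22548 + 25*(3*I*√6)) = √(22548 + 75*I*√6)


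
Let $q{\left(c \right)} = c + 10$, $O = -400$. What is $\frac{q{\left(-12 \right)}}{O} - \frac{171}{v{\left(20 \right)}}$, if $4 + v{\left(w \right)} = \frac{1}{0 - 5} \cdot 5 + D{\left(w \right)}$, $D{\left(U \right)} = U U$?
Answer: $- \frac{6761}{15800} \approx -0.42791$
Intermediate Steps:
$D{\left(U \right)} = U^{2}$
$q{\left(c \right)} = 10 + c$
$v{\left(w \right)} = -5 + w^{2}$ ($v{\left(w \right)} = -4 + \left(\frac{1}{0 - 5} \cdot 5 + w^{2}\right) = -4 + \left(\frac{1}{-5} \cdot 5 + w^{2}\right) = -4 + \left(\left(- \frac{1}{5}\right) 5 + w^{2}\right) = -4 + \left(-1 + w^{2}\right) = -5 + w^{2}$)
$\frac{q{\left(-12 \right)}}{O} - \frac{171}{v{\left(20 \right)}} = \frac{10 - 12}{-400} - \frac{171}{-5 + 20^{2}} = \left(-2\right) \left(- \frac{1}{400}\right) - \frac{171}{-5 + 400} = \frac{1}{200} - \frac{171}{395} = - \frac{6761}{15800}$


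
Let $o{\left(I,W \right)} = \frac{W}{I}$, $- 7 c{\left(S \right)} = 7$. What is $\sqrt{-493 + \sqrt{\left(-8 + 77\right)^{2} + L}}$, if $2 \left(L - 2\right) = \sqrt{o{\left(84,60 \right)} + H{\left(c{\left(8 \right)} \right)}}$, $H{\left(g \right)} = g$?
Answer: $\frac{\sqrt{-96628 + 14 \sqrt{14} \sqrt{66682 + i \sqrt{14}}}}{14} \approx 4.7018 \cdot 10^{-5} + 20.591 i$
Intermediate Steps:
$c{\left(S \right)} = -1$ ($c{\left(S \right)} = \left(- \frac{1}{7}\right) 7 = -1$)
$L = 2 + \frac{i \sqrt{14}}{14}$ ($L = 2 + \frac{\sqrt{\frac{60}{84} - 1}}{2} = 2 + \frac{\sqrt{60 \cdot \frac{1}{84} - 1}}{2} = 2 + \frac{\sqrt{\frac{5}{7} - 1}}{2} = 2 + \frac{\sqrt{- \frac{2}{7}}}{2} = 2 + \frac{\frac{1}{7} i \sqrt{14}}{2} = 2 + \frac{i \sqrt{14}}{14} \approx 2.0 + 0.26726 i$)
$\sqrt{-493 + \sqrt{\left(-8 + 77\right)^{2} + L}} = \sqrt{-493 + \sqrt{\left(-8 + 77\right)^{2} + \left(2 + \frac{i \sqrt{14}}{14}\right)}} = \sqrt{-493 + \sqrt{69^{2} + \left(2 + \frac{i \sqrt{14}}{14}\right)}} = \sqrt{-493 + \sqrt{4761 + \left(2 + \frac{i \sqrt{14}}{14}\right)}} = \sqrt{-493 + \sqrt{4763 + \frac{i \sqrt{14}}{14}}}$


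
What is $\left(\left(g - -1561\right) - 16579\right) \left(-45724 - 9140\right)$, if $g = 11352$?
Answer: $201131424$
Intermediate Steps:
$\left(\left(g - -1561\right) - 16579\right) \left(-45724 - 9140\right) = \left(\left(11352 - -1561\right) - 16579\right) \left(-45724 - 9140\right) = \left(\left(11352 + 1561\right) - 16579\right) \left(-54864\right) = \left(12913 - 16579\right) \left(-54864\right) = \left(-3666\right) \left(-54864\right) = 201131424$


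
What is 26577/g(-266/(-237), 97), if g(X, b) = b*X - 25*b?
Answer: -6298749/548923 ≈ -11.475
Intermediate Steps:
g(X, b) = -25*b + X*b (g(X, b) = X*b - 25*b = -25*b + X*b)
26577/g(-266/(-237), 97) = 26577/((97*(-25 - 266/(-237)))) = 26577/((97*(-25 - 266*(-1/237)))) = 26577/((97*(-25 + 266/237))) = 26577/((97*(-5659/237))) = 26577/(-548923/237) = 26577*(-237/548923) = -6298749/548923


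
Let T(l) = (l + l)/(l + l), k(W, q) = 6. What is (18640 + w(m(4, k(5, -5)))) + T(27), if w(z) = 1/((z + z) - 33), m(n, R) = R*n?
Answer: 279616/15 ≈ 18641.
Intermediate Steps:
w(z) = 1/(-33 + 2*z) (w(z) = 1/(2*z - 33) = 1/(-33 + 2*z))
T(l) = 1 (T(l) = (2*l)/((2*l)) = (2*l)*(1/(2*l)) = 1)
(18640 + w(m(4, k(5, -5)))) + T(27) = (18640 + 1/(-33 + 2*(6*4))) + 1 = (18640 + 1/(-33 + 2*24)) + 1 = (18640 + 1/(-33 + 48)) + 1 = (18640 + 1/15) + 1 = 279601/15 + 1 = 279616/15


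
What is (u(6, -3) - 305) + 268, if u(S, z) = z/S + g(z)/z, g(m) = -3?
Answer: -73/2 ≈ -36.500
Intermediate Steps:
u(S, z) = -3/z + z/S (u(S, z) = z/S - 3/z = -3/z + z/S)
(u(6, -3) - 305) + 268 = ((-3/(-3) - 3/6) - 305) + 268 = ((-3*(-⅓) - 3*⅙) - 305) + 268 = ((1 - ½) - 305) + 268 = (½ - 305) + 268 = -609/2 + 268 = -73/2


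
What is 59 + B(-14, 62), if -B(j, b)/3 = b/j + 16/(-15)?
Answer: 2642/35 ≈ 75.486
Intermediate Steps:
B(j, b) = 16/5 - 3*b/j (B(j, b) = -3*(b/j + 16/(-15)) = -3*(b/j + 16*(-1/15)) = -3*(b/j - 16/15) = -3*(-16/15 + b/j) = 16/5 - 3*b/j)
59 + B(-14, 62) = 59 + (16/5 - 3*62/(-14)) = 59 + (16/5 - 3*62*(-1/14)) = 59 + (16/5 + 93/7) = 59 + 577/35 = 2642/35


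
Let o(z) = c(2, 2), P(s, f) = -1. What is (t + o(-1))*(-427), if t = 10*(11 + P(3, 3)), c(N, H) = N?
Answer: -43554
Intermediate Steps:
t = 100 (t = 10*(11 - 1) = 10*10 = 100)
o(z) = 2
(t + o(-1))*(-427) = (100 + 2)*(-427) = 102*(-427) = -43554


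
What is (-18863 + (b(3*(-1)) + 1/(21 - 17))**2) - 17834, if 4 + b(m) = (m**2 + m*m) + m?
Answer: -585127/16 ≈ -36570.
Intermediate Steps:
b(m) = -4 + m + 2*m**2 (b(m) = -4 + ((m**2 + m*m) + m) = -4 + ((m**2 + m**2) + m) = -4 + (2*m**2 + m) = -4 + (m + 2*m**2) = -4 + m + 2*m**2)
(-18863 + (b(3*(-1)) + 1/(21 - 17))**2) - 17834 = (-18863 + ((-4 + 3*(-1) + 2*(3*(-1))**2) + 1/(21 - 17))**2) - 17834 = (-18863 + ((-4 - 3 + 2*(-3)**2) + 1/4)**2) - 17834 = (-18863 + ((-4 - 3 + 2*9) + 1/4)**2) - 17834 = (-18863 + ((-4 - 3 + 18) + 1/4)**2) - 17834 = (-18863 + (11 + 1/4)**2) - 17834 = (-18863 + (45/4)**2) - 17834 = (-18863 + 2025/16) - 17834 = -299783/16 - 17834 = -585127/16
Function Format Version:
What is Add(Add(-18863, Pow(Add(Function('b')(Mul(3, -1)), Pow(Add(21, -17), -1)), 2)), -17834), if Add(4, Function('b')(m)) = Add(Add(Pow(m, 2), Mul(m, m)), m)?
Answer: Rational(-585127, 16) ≈ -36570.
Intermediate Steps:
Function('b')(m) = Add(-4, m, Mul(2, Pow(m, 2))) (Function('b')(m) = Add(-4, Add(Add(Pow(m, 2), Mul(m, m)), m)) = Add(-4, Add(Add(Pow(m, 2), Pow(m, 2)), m)) = Add(-4, Add(Mul(2, Pow(m, 2)), m)) = Add(-4, Add(m, Mul(2, Pow(m, 2)))) = Add(-4, m, Mul(2, Pow(m, 2))))
Add(Add(-18863, Pow(Add(Function('b')(Mul(3, -1)), Pow(Add(21, -17), -1)), 2)), -17834) = Add(Add(-18863, Pow(Add(Add(-4, Mul(3, -1), Mul(2, Pow(Mul(3, -1), 2))), Pow(Add(21, -17), -1)), 2)), -17834) = Add(Add(-18863, Pow(Add(Add(-4, -3, Mul(2, Pow(-3, 2))), Pow(4, -1)), 2)), -17834) = Add(Add(-18863, Pow(Add(Add(-4, -3, Mul(2, 9)), Rational(1, 4)), 2)), -17834) = Add(Add(-18863, Pow(Add(Add(-4, -3, 18), Rational(1, 4)), 2)), -17834) = Add(Add(-18863, Pow(Add(11, Rational(1, 4)), 2)), -17834) = Add(Add(-18863, Pow(Rational(45, 4), 2)), -17834) = Add(Add(-18863, Rational(2025, 16)), -17834) = Add(Rational(-299783, 16), -17834) = Rational(-585127, 16)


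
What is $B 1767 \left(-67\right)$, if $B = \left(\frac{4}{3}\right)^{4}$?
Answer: $- \frac{10102528}{27} \approx -3.7417 \cdot 10^{5}$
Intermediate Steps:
$B = \frac{256}{81}$ ($B = \left(4 \cdot \frac{1}{3}\right)^{4} = \left(\frac{4}{3}\right)^{4} = \frac{256}{81} \approx 3.1605$)
$B 1767 \left(-67\right) = \frac{256 \cdot 1767 \left(-67\right)}{81} = \frac{256}{81} \left(-118389\right) = - \frac{10102528}{27}$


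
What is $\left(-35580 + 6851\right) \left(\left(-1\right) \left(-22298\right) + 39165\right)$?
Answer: $-1765770527$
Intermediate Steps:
$\left(-35580 + 6851\right) \left(\left(-1\right) \left(-22298\right) + 39165\right) = - 28729 \left(22298 + 39165\right) = \left(-28729\right) 61463 = -1765770527$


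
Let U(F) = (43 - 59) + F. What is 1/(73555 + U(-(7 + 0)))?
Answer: 1/73532 ≈ 1.3600e-5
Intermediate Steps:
U(F) = -16 + F
1/(73555 + U(-(7 + 0))) = 1/(73555 + (-16 - (7 + 0))) = 1/(73555 + (-16 - 1*7)) = 1/(73555 + (-16 - 7)) = 1/(73555 - 23) = 1/73532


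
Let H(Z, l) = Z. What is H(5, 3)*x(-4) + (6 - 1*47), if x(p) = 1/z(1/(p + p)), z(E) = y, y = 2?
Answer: -77/2 ≈ -38.500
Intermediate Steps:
z(E) = 2
x(p) = ½ (x(p) = 1/2 = ½)
H(5, 3)*x(-4) + (6 - 1*47) = 5*(½) + (6 - 1*47) = 5/2 + (6 - 47) = 5/2 - 41 = -77/2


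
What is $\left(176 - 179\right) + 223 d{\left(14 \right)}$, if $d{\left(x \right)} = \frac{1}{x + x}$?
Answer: $\frac{139}{28} \approx 4.9643$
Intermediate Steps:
$d{\left(x \right)} = \frac{1}{2 x}$
$\left(176 - 179\right) + 223 d{\left(14 \right)} = \left(176 - 179\right) + 223 \frac{1}{2 \cdot 14} = \left(176 - 179\right) + 223 \cdot \frac{1}{2} \cdot \frac{1}{14} = -3 + 223 \cdot \frac{1}{28} = -3 + \frac{223}{28} = \frac{139}{28}$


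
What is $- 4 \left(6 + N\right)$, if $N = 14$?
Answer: $-80$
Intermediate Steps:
$- 4 \left(6 + N\right) = - 4 \left(6 + 14\right) = \left(-4\right) 20 = -80$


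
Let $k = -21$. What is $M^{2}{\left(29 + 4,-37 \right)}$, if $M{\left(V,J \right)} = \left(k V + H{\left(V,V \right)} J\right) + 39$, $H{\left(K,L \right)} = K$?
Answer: $3515625$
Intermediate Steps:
$M{\left(V,J \right)} = 39 - 21 V + J V$ ($M{\left(V,J \right)} = \left(- 21 V + V J\right) + 39 = \left(- 21 V + J V\right) + 39 = 39 - 21 V + J V$)
$M^{2}{\left(29 + 4,-37 \right)} = \left(39 - 21 \left(29 + 4\right) - 37 \left(29 + 4\right)\right)^{2} = \left(39 - 693 - 1221\right)^{2} = \left(-1875\right)^{2} = 3515625$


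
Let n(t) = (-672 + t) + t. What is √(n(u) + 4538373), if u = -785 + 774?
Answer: √4537679 ≈ 2130.2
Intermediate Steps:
u = -11
n(t) = -672 + 2*t
√(n(u) + 4538373) = √((-672 + 2*(-11)) + 4538373) = √((-672 - 22) + 4538373) = √(-694 + 4538373) = √4537679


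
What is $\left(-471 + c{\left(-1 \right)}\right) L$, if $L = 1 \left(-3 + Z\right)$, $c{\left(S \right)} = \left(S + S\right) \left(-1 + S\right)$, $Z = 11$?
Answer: $-3736$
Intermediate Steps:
$c{\left(S \right)} = 2 S \left(-1 + S\right)$
$L = 8$ ($L = 1 \left(-3 + 11\right) = 1 \cdot 8 = 8$)
$\left(-471 + c{\left(-1 \right)}\right) L = \left(-471 + 2 \left(-1\right) \left(-1 - 1\right)\right) 8 = \left(-471 + 2 \left(-1\right) \left(-2\right)\right) 8 = \left(-471 + 4\right) 8 = \left(-467\right) 8 = -3736$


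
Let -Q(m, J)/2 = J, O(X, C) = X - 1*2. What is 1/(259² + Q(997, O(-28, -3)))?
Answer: 1/67141 ≈ 1.4894e-5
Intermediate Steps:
O(X, C) = -2 + X (O(X, C) = X - 2 = -2 + X)
Q(m, J) = -2*J
1/(259² + Q(997, O(-28, -3))) = 1/(259² - 2*(-2 - 28)) = 1/(67081 - 2*(-30)) = 1/(67081 + 60) = 1/67141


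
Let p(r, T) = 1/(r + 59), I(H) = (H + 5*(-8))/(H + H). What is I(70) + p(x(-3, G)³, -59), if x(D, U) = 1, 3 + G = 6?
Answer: 97/420 ≈ 0.23095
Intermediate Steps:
G = 3 (G = -3 + 6 = 3)
I(H) = (-40 + H)/(2*H) (I(H) = (H - 40)/((2*H)) = (-40 + H)*(1/(2*H)) = (-40 + H)/(2*H))
p(r, T) = 1/(59 + r)
I(70) + p(x(-3, G)³, -59) = (½)*(-40 + 70)/70 + 1/(59 + 1³) = (½)*(1/70)*30 + 1/(59 + 1) = 3/14 + 1/60 = 97/420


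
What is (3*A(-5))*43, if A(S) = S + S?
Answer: -1290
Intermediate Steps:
A(S) = 2*S
(3*A(-5))*43 = (3*(2*(-5)))*43 = (3*(-10))*43 = -30*43 = -1290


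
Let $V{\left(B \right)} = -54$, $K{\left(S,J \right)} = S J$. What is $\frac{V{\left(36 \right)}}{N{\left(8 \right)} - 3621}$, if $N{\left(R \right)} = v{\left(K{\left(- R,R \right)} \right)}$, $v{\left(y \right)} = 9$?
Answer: $\frac{9}{602} \approx 0.01495$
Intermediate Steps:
$K{\left(S,J \right)} = J S$
$N{\left(R \right)} = 9$
$\frac{V{\left(36 \right)}}{N{\left(8 \right)} - 3621} = - \frac{54}{9 - 3621} = - \frac{54}{-3612} = \left(-54\right) \left(- \frac{1}{3612}\right) = \frac{9}{602}$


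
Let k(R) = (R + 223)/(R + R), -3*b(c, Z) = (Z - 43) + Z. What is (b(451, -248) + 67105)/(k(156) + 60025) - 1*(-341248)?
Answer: 6390974620208/18728179 ≈ 3.4125e+5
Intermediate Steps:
b(c, Z) = 43/3 - 2*Z/3 (b(c, Z) = -((Z - 43) + Z)/3 = -((-43 + Z) + Z)/3 = -(-43 + 2*Z)/3 = 43/3 - 2*Z/3)
k(R) = (223 + R)/(2*R) (k(R) = (223 + R)/((2*R)) = (223 + R)*(1/(2*R)) = (223 + R)/(2*R))
(b(451, -248) + 67105)/(k(156) + 60025) - 1*(-341248) = ((43/3 - 2/3*(-248)) + 67105)/((1/2)*(223 + 156)/156 + 60025) - 1*(-341248) = ((43/3 + 496/3) + 67105)/((1/2)*(1/156)*379 + 60025) + 341248 = (539/3 + 67105)/(379/312 + 60025) + 341248 = 201854/(3*(18728179/312)) + 341248 = (201854/3)*(312/18728179) + 341248 = 20992816/18728179 + 341248 = 6390974620208/18728179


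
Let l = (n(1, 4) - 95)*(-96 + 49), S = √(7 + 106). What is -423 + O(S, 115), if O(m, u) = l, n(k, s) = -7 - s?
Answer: 4559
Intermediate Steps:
S = √113 ≈ 10.630
l = 4982 (l = ((-7 - 1*4) - 95)*(-96 + 49) = ((-7 - 4) - 95)*(-47) = (-11 - 95)*(-47) = -106*(-47) = 4982)
O(m, u) = 4982
-423 + O(S, 115) = -423 + 4982 = 4559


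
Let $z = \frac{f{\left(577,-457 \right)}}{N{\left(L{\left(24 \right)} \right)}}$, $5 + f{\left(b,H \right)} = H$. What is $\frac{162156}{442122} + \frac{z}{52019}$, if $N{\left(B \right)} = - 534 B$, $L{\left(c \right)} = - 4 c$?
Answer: $\frac{1091973555167}{2977291991712} \approx 0.36677$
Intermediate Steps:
$f{\left(b,H \right)} = -5 + H$
$z = - \frac{77}{8544}$ ($z = \frac{-5 - 457}{\left(-534\right) \left(\left(-4\right) 24\right)} = - \frac{462}{\left(-534\right) \left(-96\right)} = - \frac{462}{51264} = \left(-462\right) \frac{1}{51264} = - \frac{77}{8544} \approx -0.0090122$)
$\frac{162156}{442122} + \frac{z}{52019} = \frac{162156}{442122} - \frac{77}{8544 \cdot 52019} = 162156 \cdot \frac{1}{442122} - \frac{7}{40404576} = \frac{27026}{73687} - \frac{7}{40404576} = \frac{1091973555167}{2977291991712}$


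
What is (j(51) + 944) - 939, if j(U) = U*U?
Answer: 2606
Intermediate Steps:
j(U) = U²
(j(51) + 944) - 939 = (51² + 944) - 939 = (2601 + 944) - 939 = 3545 - 939 = 2606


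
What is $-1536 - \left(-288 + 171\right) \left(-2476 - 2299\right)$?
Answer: $-560211$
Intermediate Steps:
$-1536 - \left(-288 + 171\right) \left(-2476 - 2299\right) = -1536 - \left(-117\right) \left(-4775\right) = -1536 - 558675 = -560211$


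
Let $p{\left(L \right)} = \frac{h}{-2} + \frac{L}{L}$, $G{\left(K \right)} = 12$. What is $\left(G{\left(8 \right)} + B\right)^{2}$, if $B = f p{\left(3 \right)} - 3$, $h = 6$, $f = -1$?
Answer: $121$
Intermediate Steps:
$p{\left(L \right)} = -2$ ($p{\left(L \right)} = \frac{6}{-2} + \frac{L}{L} = 6 \left(- \frac{1}{2}\right) + 1 = -3 + 1 = -2$)
$B = -1$ ($B = \left(-1\right) \left(-2\right) - 3 = 2 - 3 = -1$)
$\left(G{\left(8 \right)} + B\right)^{2} = \left(12 - 1\right)^{2} = 11^{2} = 121$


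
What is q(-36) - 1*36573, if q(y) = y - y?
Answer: -36573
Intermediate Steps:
q(y) = 0
q(-36) - 1*36573 = 0 - 1*36573 = 0 - 36573 = -36573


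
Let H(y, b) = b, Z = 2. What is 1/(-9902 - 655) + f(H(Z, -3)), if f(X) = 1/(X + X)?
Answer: -3521/21114 ≈ -0.16676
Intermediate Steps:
f(X) = 1/(2*X)
1/(-9902 - 655) + f(H(Z, -3)) = 1/(-9902 - 655) + (1/2)/(-3) = 1/(-10557) + (1/2)*(-1/3) = -1/10557 - 1/6 = -3521/21114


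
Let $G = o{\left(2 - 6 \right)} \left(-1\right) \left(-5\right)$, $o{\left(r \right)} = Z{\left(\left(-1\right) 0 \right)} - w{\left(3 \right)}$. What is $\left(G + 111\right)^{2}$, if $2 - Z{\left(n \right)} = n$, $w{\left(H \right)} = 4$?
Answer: $10201$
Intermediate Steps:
$Z{\left(n \right)} = 2 - n$
$o{\left(r \right)} = -2$ ($o{\left(r \right)} = \left(2 - \left(-1\right) 0\right) - 4 = \left(2 - 0\right) - 4 = \left(2 + 0\right) - 4 = 2 - 4 = -2$)
$G = -10$ ($G = \left(-2\right) \left(-1\right) \left(-5\right) = 2 \left(-5\right) = -10$)
$\left(G + 111\right)^{2} = \left(-10 + 111\right)^{2} = 101^{2} = 10201$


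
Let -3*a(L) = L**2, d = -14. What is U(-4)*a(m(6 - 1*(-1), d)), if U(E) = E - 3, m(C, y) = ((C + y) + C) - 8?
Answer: 448/3 ≈ 149.33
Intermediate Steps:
m(C, y) = -8 + y + 2*C (m(C, y) = (y + 2*C) - 8 = -8 + y + 2*C)
U(E) = -3 + E
a(L) = -L**2/3
U(-4)*a(m(6 - 1*(-1), d)) = (-3 - 4)*(-(-8 - 14 + 2*(6 - 1*(-1)))**2/3) = -(-7)*(-8 - 14 + 2*(6 + 1))**2/3 = -(-7)*(-8 - 14 + 2*7)**2/3 = -(-7)*(-8 - 14 + 14)**2/3 = -(-7)*(-8)**2/3 = -(-7)*64/3 = -7*(-64/3) = 448/3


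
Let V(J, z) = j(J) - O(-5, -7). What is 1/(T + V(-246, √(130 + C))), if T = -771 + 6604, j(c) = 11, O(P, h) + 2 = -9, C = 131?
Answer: 1/5855 ≈ 0.00017079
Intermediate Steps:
O(P, h) = -11 (O(P, h) = -2 - 9 = -11)
T = 5833
V(J, z) = 22 (V(J, z) = 11 - 1*(-11) = 11 + 11 = 22)
1/(T + V(-246, √(130 + C))) = 1/(5833 + 22) = 1/5855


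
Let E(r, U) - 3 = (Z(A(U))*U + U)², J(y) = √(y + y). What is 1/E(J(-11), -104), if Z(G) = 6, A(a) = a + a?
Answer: 1/529987 ≈ 1.8868e-6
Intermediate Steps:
A(a) = 2*a
J(y) = √2*√y (J(y) = √(2*y) = √2*√y)
E(r, U) = 3 + 49*U² (E(r, U) = 3 + (6*U + U)² = 3 + (7*U)² = 3 + 49*U²)
1/E(J(-11), -104) = 1/(3 + 49*(-104)²) = 1/(3 + 49*10816) = 1/(3 + 529984) = 1/529987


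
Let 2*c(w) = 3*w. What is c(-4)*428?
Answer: -2568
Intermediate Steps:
c(w) = 3*w/2 (c(w) = (3*w)/2 = 3*w/2)
c(-4)*428 = ((3/2)*(-4))*428 = -6*428 = -2568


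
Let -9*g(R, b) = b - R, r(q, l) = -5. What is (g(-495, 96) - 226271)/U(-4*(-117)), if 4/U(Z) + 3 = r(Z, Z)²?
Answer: -3734555/3 ≈ -1.2449e+6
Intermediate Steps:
g(R, b) = -b/9 + R/9 (g(R, b) = -(b - R)/9 = -b/9 + R/9)
U(Z) = 2/11 (U(Z) = 4/(-3 + (-5)²) = 4/(-3 + 25) = 4/22 = 4*(1/22) = 2/11)
(g(-495, 96) - 226271)/U(-4*(-117)) = ((-⅑*96 + (⅑)*(-495)) - 226271)/(2/11) = ((-32/3 - 55) - 226271)*(11/2) = (-197/3 - 226271)*(11/2) = -679010/3*11/2 = -3734555/3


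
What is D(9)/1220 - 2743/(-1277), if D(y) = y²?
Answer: 3449897/1557940 ≈ 2.2144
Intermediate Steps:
D(9)/1220 - 2743/(-1277) = 9²/1220 - 2743/(-1277) = 81*(1/1220) - 2743*(-1/1277) = 81/1220 + 2743/1277 = 3449897/1557940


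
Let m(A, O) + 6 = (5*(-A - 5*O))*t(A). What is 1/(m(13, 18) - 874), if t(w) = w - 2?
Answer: -1/6545 ≈ -0.00015279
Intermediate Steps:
t(w) = -2 + w
m(A, O) = -6 + (-2 + A)*(-25*O - 5*A) (m(A, O) = -6 + (5*(-A - 5*O))*(-2 + A) = -6 + (-25*O - 5*A)*(-2 + A) = -6 + (-2 + A)*(-25*O - 5*A))
1/(m(13, 18) - 874) = 1/((-6 - 25*18*(-2 + 13) - 5*13*(-2 + 13)) - 874) = 1/((-6 - 25*18*11 - 5*13*11) - 874) = 1/((-6 - 4950 - 715) - 874) = 1/(-5671 - 874) = 1/(-6545) = -1/6545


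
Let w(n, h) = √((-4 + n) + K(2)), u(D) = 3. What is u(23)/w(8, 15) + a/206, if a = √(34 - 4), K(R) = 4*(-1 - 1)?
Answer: -3*I/2 + √30/206 ≈ 0.026588 - 1.5*I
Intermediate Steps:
K(R) = -8 (K(R) = 4*(-2) = -8)
w(n, h) = √(-12 + n) (w(n, h) = √((-4 + n) - 8) = √(-12 + n))
a = √30 ≈ 5.4772
u(23)/w(8, 15) + a/206 = 3/(√(-12 + 8)) + √30/206 = 3/(√(-4)) + √30*(1/206) = 3/((2*I)) + √30/206 = 3*(-I/2) + √30/206 = -3*I/2 + √30/206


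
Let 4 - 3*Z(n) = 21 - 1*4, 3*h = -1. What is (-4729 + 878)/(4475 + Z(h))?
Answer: -11553/13412 ≈ -0.86139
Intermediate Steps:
h = -⅓ (h = (⅓)*(-1) = -⅓ ≈ -0.33333)
Z(n) = -13/3 (Z(n) = 4/3 - (21 - 1*4)/3 = 4/3 - (21 - 4)/3 = 4/3 - ⅓*17 = 4/3 - 17/3 = -13/3)
(-4729 + 878)/(4475 + Z(h)) = (-4729 + 878)/(4475 - 13/3) = -3851/13412/3 = -3851*3/13412 = -11553/13412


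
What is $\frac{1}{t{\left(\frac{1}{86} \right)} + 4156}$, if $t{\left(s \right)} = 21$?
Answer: $\frac{1}{4177} \approx 0.00023941$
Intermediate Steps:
$\frac{1}{t{\left(\frac{1}{86} \right)} + 4156} = \frac{1}{21 + 4156} = \frac{1}{4177}$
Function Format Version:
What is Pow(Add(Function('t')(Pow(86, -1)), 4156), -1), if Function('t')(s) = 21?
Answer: Rational(1, 4177) ≈ 0.00023941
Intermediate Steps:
Pow(Add(Function('t')(Pow(86, -1)), 4156), -1) = Pow(Add(21, 4156), -1) = Pow(4177, -1) = Rational(1, 4177)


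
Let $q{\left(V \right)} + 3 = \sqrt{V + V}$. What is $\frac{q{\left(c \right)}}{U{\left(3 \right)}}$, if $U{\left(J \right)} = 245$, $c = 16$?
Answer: $- \frac{3}{245} + \frac{4 \sqrt{2}}{245} \approx 0.010844$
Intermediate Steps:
$q{\left(V \right)} = -3 + \sqrt{2} \sqrt{V}$ ($q{\left(V \right)} = -3 + \sqrt{V + V} = -3 + \sqrt{2 V} = -3 + \sqrt{2} \sqrt{V}$)
$\frac{q{\left(c \right)}}{U{\left(3 \right)}} = \frac{-3 + \sqrt{2} \sqrt{16}}{245} = \left(-3 + \sqrt{2} \cdot 4\right) \frac{1}{245} = \left(-3 + 4 \sqrt{2}\right) \frac{1}{245} = - \frac{3}{245} + \frac{4 \sqrt{2}}{245}$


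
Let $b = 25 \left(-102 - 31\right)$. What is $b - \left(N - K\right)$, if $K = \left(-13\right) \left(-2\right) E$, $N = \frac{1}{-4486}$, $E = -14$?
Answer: $- \frac{16548853}{4486} \approx -3689.0$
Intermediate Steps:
$b = -3325$ ($b = 25 \left(-133\right) = -3325$)
$N = - \frac{1}{4486} \approx -0.00022292$
$K = -364$ ($K = \left(-13\right) \left(-2\right) \left(-14\right) = 26 \left(-14\right) = -364$)
$b - \left(N - K\right) = -3325 - \left(- \frac{1}{4486} - -364\right) = -3325 - \left(- \frac{1}{4486} + 364\right) = -3325 - \frac{1632903}{4486} = - \frac{16548853}{4486}$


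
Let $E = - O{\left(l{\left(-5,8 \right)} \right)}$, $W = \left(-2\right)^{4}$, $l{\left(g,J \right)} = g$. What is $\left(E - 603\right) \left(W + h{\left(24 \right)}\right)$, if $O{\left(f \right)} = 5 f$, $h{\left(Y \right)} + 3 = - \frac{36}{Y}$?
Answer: $-6647$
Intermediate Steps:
$h{\left(Y \right)} = -3 - \frac{36}{Y}$
$W = 16$
$E = 25$ ($E = - 5 \left(-5\right) = \left(-1\right) \left(-25\right) = 25$)
$\left(E - 603\right) \left(W + h{\left(24 \right)}\right) = \left(25 - 603\right) \left(16 - \left(3 + \frac{36}{24}\right)\right) = - 578 \left(16 - \frac{9}{2}\right) = \left(-578\right) \frac{23}{2} = -6647$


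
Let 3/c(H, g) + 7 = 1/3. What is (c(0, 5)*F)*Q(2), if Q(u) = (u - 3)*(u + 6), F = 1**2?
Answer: 18/5 ≈ 3.6000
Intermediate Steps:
c(H, g) = -9/20 (c(H, g) = 3/(-7 + 1/3) = 3/(-20/3) = 3*(-3/20) = -9/20)
F = 1
Q(u) = (-3 + u)*(6 + u)
(c(0, 5)*F)*Q(2) = (-9/20*1)*(-18 + 2**2 + 3*2) = -9*(-18 + 4 + 6)/20 = -9/20*(-8) = 18/5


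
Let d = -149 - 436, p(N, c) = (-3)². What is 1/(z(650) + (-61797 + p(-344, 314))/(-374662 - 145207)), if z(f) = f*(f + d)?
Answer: 519869/21964527038 ≈ 2.3669e-5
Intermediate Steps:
p(N, c) = 9
d = -585
z(f) = f*(-585 + f) (z(f) = f*(f - 585) = f*(-585 + f))
1/(z(650) + (-61797 + p(-344, 314))/(-374662 - 145207)) = 1/(650*(-585 + 650) + (-61797 + 9)/(-374662 - 145207)) = 1/(650*65 - 61788/(-519869)) = 1/(42250 - 61788*(-1/519869)) = 1/(42250 + 61788/519869) = 1/(21964527038/519869) = 519869/21964527038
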